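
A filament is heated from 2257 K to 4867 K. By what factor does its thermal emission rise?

ratio ≈ 21.6

P ∝ T⁴, so the ratio is (4867/2257)⁴ = (2.156)⁴ = 21.6.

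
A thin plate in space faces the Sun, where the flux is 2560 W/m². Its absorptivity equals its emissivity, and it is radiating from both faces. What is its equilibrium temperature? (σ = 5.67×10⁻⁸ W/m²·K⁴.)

T ≈ 388 K

Absorbed flux αS = emitted flux 2εσT⁴ per unit area; with α = ε this gives T = (S/2σ)^(1/4).
T = (2560 / (2 × 5.67×10⁻⁸))^(1/4) = (2.26×10^10)^(1/4).
T = 388 K.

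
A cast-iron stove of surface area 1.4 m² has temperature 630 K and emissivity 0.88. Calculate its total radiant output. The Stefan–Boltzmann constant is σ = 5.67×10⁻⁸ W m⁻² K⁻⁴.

P ≈ 11000 W

P = εσAT⁴ = 0.88 × 5.67×10⁻⁸ × 1.40 × (630)⁴ = 0.88 × 5.67×10⁻⁸ × 1.40 × 1.58×10^11.
P = 11000 W.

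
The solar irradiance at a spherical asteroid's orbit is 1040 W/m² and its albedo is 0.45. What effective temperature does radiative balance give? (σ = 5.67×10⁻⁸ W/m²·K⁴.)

Power absorbed = (1−a)S·πR²; power emitted = 4πR²σT⁴. Equating and cancelling πR²:
T = ((1−a)S / 4σ)^(1/4) = (572 / (4 × 5.67×10⁻⁸))^(1/4) = (2.52×10^9)^(1/4).
T = 224 K.

T ≈ 224 K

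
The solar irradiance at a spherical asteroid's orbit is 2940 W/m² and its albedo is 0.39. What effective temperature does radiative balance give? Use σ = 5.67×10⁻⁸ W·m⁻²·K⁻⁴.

Power absorbed = (1−a)S·πR²; power emitted = 4πR²σT⁴. Equating and cancelling πR²:
T = ((1−a)S / 4σ)^(1/4) = (1790 / (4 × 5.67×10⁻⁸))^(1/4) = (7.91×10^9)^(1/4).
T = 298 K.

T ≈ 298 K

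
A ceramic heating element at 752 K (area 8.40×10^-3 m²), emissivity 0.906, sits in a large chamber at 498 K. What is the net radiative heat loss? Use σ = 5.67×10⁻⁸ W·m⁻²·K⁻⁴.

Q ≈ 111 W

Q = εσA(T⁴ − T_s⁴). T⁴ − T_s⁴ = (752)⁴ − (498)⁴ = 3.20×10^11 − 6.15×10^10 = 2.58×10^11 K⁴.
Q = 0.906 × 5.67×10⁻⁸ × 8.40×10^-3 × 2.58×10^11 = 111 W.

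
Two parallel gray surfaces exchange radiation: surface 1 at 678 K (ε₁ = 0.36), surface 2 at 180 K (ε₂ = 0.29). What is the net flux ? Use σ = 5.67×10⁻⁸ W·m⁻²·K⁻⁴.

q ≈ 2280 W/m²

For two large parallel gray plates, q = σ(T₁⁴ − T₂⁴) / (1/ε₁ + 1/ε₂ − 1).
1/ε₁ + 1/ε₂ − 1 = 1/0.36 + 1/0.29 − 1 = 5.226.
T₁⁴ − T₂⁴ = 2.11×10^11 − 1.05×10^9 = 2.10×10^11 K⁴.
q = 5.67×10⁻⁸ × 2.10×10^11 / 5.226 = 2280 W/m².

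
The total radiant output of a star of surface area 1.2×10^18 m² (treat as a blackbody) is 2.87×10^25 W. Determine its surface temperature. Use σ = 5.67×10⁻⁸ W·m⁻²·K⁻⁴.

T ≈ 4530 K

From P = σAT⁴, T = (P / σA)^(1/4) = (2.87×10^25 / (5.67×10⁻⁸ × 1.20×10^18))^(1/4).
T = (4.22×10^14)^(1/4) = 4530 K.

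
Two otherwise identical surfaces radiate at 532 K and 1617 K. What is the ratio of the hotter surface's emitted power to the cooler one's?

ratio ≈ 85.3

P ∝ T⁴, so the ratio is (1617/532)⁴ = (3.039)⁴ = 85.3.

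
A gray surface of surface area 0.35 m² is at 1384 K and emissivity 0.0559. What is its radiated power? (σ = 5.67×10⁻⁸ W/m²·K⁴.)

P ≈ 4070 W

Stefan–Boltzmann: P = εσAT⁴ = 0.0559 × 5.67×10⁻⁸ × 0.350 × (1384)⁴ = 0.0559 × 5.67×10⁻⁸ × 0.350 × 3.67×10^12.
P = 4070 W.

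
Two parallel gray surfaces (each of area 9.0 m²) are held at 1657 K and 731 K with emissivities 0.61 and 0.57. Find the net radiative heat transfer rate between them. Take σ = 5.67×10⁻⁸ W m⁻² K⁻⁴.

For two large parallel gray plates, q = σ(T₁⁴ − T₂⁴) / (1/ε₁ + 1/ε₂ − 1).
1/ε₁ + 1/ε₂ − 1 = 1/0.61 + 1/0.57 − 1 = 2.394.
T₁⁴ − T₂⁴ = 7.54×10^12 − 2.86×10^11 = 7.25×10^12 K⁴.
q = 5.67×10⁻⁸ × 7.25×10^12 / 2.394 = 1.72×10^5 W/m².
Q = q·A = 1.72×10^5 × 9.0 = 1.55×10^6 W.

Q ≈ 1.55×10^6 W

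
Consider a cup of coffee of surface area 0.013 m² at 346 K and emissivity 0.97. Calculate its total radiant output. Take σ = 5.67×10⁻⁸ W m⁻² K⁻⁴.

Stefan–Boltzmann: P = εσAT⁴ = 0.97 × 5.67×10⁻⁸ × 0.0130 × (346)⁴ = 0.97 × 5.67×10⁻⁸ × 0.0130 × 1.43×10^10.
P = 10.2 W.

P ≈ 10.2 W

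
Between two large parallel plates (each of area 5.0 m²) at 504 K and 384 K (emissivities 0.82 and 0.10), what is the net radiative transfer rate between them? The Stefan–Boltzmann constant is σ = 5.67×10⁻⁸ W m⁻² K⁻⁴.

Q ≈ 1190 W

For two large parallel gray plates, q = σ(T₁⁴ − T₂⁴) / (1/ε₁ + 1/ε₂ − 1).
1/ε₁ + 1/ε₂ − 1 = 1/0.82 + 1/0.10 − 1 = 10.22.
T₁⁴ − T₂⁴ = 6.45×10^10 − 2.17×10^10 = 4.28×10^10 K⁴.
q = 5.67×10⁻⁸ × 4.28×10^10 / 10.22 = 237 W/m².
Q = q·A = 237 × 5.0 = 1190 W.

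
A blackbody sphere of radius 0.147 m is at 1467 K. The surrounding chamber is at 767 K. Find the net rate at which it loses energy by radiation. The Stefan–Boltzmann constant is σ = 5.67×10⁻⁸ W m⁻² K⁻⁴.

A = 4πr² = 4π × (0.147)² = 0.272 m².
Q = σA(T⁴ − T_s⁴). T⁴ − T_s⁴ = (1467)⁴ − (767)⁴ = 4.63×10^12 − 3.46×10^11 = 4.29×10^12 K⁴.
Q = 5.67×10⁻⁸ × 0.272 × 4.29×10^12 = 66000 W.

Q ≈ 66000 W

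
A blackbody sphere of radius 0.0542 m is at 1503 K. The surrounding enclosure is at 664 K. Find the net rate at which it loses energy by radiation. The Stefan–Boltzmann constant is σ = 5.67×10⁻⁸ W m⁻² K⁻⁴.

Q ≈ 10300 W

A = 4πr² = 4π × (0.0542)² = 0.0369 m².
Q = σA(T⁴ − T_s⁴). T⁴ − T_s⁴ = (1503)⁴ − (664)⁴ = 5.10×10^12 − 1.94×10^11 = 4.91×10^12 K⁴.
Q = 5.67×10⁻⁸ × 0.0369 × 4.91×10^12 = 10300 W.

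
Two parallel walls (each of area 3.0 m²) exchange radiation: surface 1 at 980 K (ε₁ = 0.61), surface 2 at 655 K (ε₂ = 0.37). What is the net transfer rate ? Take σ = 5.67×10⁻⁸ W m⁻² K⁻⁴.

For two large parallel gray plates, q = σ(T₁⁴ − T₂⁴) / (1/ε₁ + 1/ε₂ − 1).
1/ε₁ + 1/ε₂ − 1 = 1/0.61 + 1/0.37 − 1 = 3.342.
T₁⁴ − T₂⁴ = 9.22×10^11 − 1.84×10^11 = 7.38×10^11 K⁴.
q = 5.67×10⁻⁸ × 7.38×10^11 / 3.342 = 12500 W/m².
Q = q·A = 12500 × 3.0 = 37600 W.

Q ≈ 37600 W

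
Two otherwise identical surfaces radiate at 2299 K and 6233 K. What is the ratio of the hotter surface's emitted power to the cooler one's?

P ∝ T⁴, so the ratio is (6233/2299)⁴ = (2.711)⁴ = 54.0.

ratio ≈ 54.0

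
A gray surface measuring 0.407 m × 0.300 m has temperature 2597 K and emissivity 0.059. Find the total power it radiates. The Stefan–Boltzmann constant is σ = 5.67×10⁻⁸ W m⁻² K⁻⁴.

A = 0.407 × 0.300 = 0.122 m².
P = εσAT⁴ = 0.059 × 5.67×10⁻⁸ × 0.122 × (2597)⁴ = 0.059 × 5.67×10⁻⁸ × 0.122 × 4.55×10^13.
P = 18600 W.

P ≈ 18600 W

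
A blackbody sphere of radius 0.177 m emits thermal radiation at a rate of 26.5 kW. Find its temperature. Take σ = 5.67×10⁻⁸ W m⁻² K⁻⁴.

T ≈ 1040 K

A = 4πr² = 4π × (0.177)² = 0.394 m².
From P = σAT⁴, T = (P / σA)^(1/4) = (26500 / (5.67×10⁻⁸ × 0.394))^(1/4).
T = (1.19×10^12)^(1/4) = 1040 K.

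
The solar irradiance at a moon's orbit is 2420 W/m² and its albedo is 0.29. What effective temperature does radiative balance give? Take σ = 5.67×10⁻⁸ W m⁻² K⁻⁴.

Power absorbed = (1−a)S·πR²; power emitted = 4πR²σT⁴. Equating and cancelling πR²:
T = ((1−a)S / 4σ)^(1/4) = (1720 / (4 × 5.67×10⁻⁸))^(1/4) = (7.58×10^9)^(1/4).
T = 295 K.

T ≈ 295 K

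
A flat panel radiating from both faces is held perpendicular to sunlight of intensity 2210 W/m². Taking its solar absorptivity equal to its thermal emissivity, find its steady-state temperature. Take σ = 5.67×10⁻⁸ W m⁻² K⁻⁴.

Absorbed flux αS = emitted flux 2εσT⁴ per unit area; with α = ε this gives T = (S/2σ)^(1/4).
T = (2210 / (2 × 5.67×10⁻⁸))^(1/4) = (1.95×10^10)^(1/4).
T = 374 K.

T ≈ 374 K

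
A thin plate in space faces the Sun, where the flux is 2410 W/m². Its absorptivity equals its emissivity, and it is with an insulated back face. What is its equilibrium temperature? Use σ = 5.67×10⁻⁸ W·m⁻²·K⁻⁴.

Absorbed flux αS = emitted flux εσT⁴ (one radiating face); with α = ε, T = (S/σ)^(1/4).
T = (2410 / 5.67×10⁻⁸)^(1/4) = (4.25×10^10)^(1/4).
T = 454 K.

T ≈ 454 K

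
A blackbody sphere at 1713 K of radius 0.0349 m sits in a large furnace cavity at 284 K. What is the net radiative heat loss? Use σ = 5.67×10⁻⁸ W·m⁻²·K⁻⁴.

A = 4πr² = 4π × (0.0349)² = 0.0153 m².
Q = σA(T⁴ − T_s⁴). T⁴ − T_s⁴ = (1713)⁴ − (284)⁴ = 8.61×10^12 − 6.51×10^9 = 8.60×10^12 K⁴.
Q = 5.67×10⁻⁸ × 0.0153 × 8.60×10^12 = 7470 W.

Q ≈ 7470 W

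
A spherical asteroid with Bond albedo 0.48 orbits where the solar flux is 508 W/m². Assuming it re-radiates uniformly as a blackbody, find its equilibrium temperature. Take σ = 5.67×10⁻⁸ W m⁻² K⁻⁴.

T ≈ 185 K

Power absorbed = (1−a)S·πR²; power emitted = 4πR²σT⁴. Equating and cancelling πR²:
T = ((1−a)S / 4σ)^(1/4) = (264 / (4 × 5.67×10⁻⁸))^(1/4) = (1.16×10^9)^(1/4).
T = 185 K.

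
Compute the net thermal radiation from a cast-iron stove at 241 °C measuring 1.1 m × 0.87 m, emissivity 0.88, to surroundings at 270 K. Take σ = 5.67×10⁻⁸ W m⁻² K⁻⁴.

A = 1.1 × 0.87 = 0.957 m².
Convert: 241 °C = 514 K.
Q = εσA(T⁴ − T_s⁴). T⁴ − T_s⁴ = (514)⁴ − (270)⁴ = 6.98×10^10 − 5.31×10^9 = 6.45×10^10 K⁴.
Q = 0.88 × 5.67×10⁻⁸ × 0.957 × 6.45×10^10 = 3080 W.

Q ≈ 3080 W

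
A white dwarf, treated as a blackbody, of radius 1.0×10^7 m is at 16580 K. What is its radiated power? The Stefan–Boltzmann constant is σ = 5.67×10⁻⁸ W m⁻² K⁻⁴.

P ≈ 5.38×10^24 W

A = 4πr² = 4π × (1.0×10^7)² = 1.26×10^15 m².
P = σAT⁴ = 5.67×10⁻⁸ × 1.26×10^15 × (16580)⁴ = 5.67×10⁻⁸ × 1.26×10^15 × 7.56×10^16.
P = 5.38×10^24 W.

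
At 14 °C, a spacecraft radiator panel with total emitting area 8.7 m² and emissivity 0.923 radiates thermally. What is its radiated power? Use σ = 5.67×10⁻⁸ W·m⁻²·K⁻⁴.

14 °C = 287 K.
Stefan–Boltzmann: P = εσAT⁴ = 0.923 × 5.67×10⁻⁸ × 8.70 × (287)⁴ = 0.923 × 5.67×10⁻⁸ × 8.70 × 6.78×10^9.
P = 3090 W.

P ≈ 3090 W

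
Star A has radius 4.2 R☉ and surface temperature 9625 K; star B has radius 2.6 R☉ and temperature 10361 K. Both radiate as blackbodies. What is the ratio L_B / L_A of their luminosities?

L = 4πR²σT⁴ ∝ R²T⁴, so L_B/L_A = (2.6/4.2)² × (10361/9625)⁴ = 0.383 × 1.34 = 0.515.

L_B/L_A ≈ 0.515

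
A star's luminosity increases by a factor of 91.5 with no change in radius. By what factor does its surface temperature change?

factor ≈ 3.09

P ∝ T⁴ ⇒ T ∝ P^(1/4), so T scales by (91.5)^(1/4) = 3.09.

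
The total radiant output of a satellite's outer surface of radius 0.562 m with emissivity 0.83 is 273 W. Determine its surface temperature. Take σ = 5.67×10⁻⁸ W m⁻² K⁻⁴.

T ≈ 196 K

A = 4πr² = 4π × (0.562)² = 3.97 m².
From P = εσAT⁴, T = (P / εσA)^(1/4) = (273 / (0.83 × 5.67×10⁻⁸ × 3.97))^(1/4).
T = (1.46×10^9)^(1/4) = 196 K.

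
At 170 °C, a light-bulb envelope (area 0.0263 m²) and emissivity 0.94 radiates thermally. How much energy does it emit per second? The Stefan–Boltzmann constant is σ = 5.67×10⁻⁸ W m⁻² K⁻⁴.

170 °C = 443 K.
Stefan–Boltzmann: P = εσAT⁴ = 0.94 × 5.67×10⁻⁸ × 0.0263 × (443)⁴ = 0.94 × 5.67×10⁻⁸ × 0.0263 × 3.85×10^10.
P = 54.0 W.

P ≈ 54.0 W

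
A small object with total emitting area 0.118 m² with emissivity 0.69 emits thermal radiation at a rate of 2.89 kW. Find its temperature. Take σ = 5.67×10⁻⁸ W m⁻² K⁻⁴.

From P = εσAT⁴, T = (P / εσA)^(1/4) = (2890 / (0.69 × 5.67×10⁻⁸ × 0.118))^(1/4).
T = (6.26×10^11)^(1/4) = 889 K.

T ≈ 889 K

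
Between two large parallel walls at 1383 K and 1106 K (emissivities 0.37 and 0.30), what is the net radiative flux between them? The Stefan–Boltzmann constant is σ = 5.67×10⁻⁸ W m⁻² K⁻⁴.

q ≈ 24300 W/m²

For two large parallel gray plates, q = σ(T₁⁴ − T₂⁴) / (1/ε₁ + 1/ε₂ − 1).
1/ε₁ + 1/ε₂ − 1 = 1/0.37 + 1/0.30 − 1 = 5.036.
T₁⁴ − T₂⁴ = 3.66×10^12 − 1.50×10^12 = 2.16×10^12 K⁴.
q = 5.67×10⁻⁸ × 2.16×10^12 / 5.036 = 24300 W/m².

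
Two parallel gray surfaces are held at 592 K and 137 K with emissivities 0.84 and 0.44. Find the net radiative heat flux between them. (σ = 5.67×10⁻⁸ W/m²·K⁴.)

For two large parallel gray plates, q = σ(T₁⁴ − T₂⁴) / (1/ε₁ + 1/ε₂ − 1).
1/ε₁ + 1/ε₂ − 1 = 1/0.84 + 1/0.44 − 1 = 2.463.
T₁⁴ − T₂⁴ = 1.23×10^11 − 3.52×10^8 = 1.22×10^11 K⁴.
q = 5.67×10⁻⁸ × 1.22×10^11 / 2.463 = 2820 W/m².

q ≈ 2820 W/m²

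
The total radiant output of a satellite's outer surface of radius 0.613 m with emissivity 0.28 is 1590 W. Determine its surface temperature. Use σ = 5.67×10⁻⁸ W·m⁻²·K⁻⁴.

A = 4πr² = 4π × (0.613)² = 4.72 m².
From P = εσAT⁴, T = (P / εσA)^(1/4) = (1590 / (0.28 × 5.67×10⁻⁸ × 4.72))^(1/4).
T = (2.12×10^10)^(1/4) = 382 K.

T ≈ 382 K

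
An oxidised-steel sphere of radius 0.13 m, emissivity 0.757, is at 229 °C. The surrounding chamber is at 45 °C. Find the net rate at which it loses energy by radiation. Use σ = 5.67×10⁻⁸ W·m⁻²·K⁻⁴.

Q ≈ 486 W

A = 4πr² = 4π × (0.13)² = 0.212 m².
Convert: 229 °C = 502 K; 45 °C = 318 K.
Q = εσA(T⁴ − T_s⁴). T⁴ − T_s⁴ = (502)⁴ − (318)⁴ = 6.35×10^10 − 1.02×10^10 = 5.33×10^10 K⁴.
Q = 0.757 × 5.67×10⁻⁸ × 0.212 × 5.33×10^10 = 486 W.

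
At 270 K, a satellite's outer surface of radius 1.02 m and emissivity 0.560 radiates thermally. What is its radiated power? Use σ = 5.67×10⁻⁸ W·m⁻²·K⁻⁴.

P ≈ 2210 W

A = 4πr² = 4π × (1.02)² = 13.1 m².
P = εσAT⁴ = 0.560 × 5.67×10⁻⁸ × 13.1 × (270)⁴ = 0.560 × 5.67×10⁻⁸ × 13.1 × 5.31×10^9.
P = 2210 W.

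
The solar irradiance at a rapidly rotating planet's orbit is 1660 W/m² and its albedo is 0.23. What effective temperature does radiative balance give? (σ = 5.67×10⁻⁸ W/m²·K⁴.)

Power absorbed = (1−a)S·πR²; power emitted = 4πR²σT⁴. Equating and cancelling πR²:
T = ((1−a)S / 4σ)^(1/4) = (1280 / (4 × 5.67×10⁻⁸))^(1/4) = (5.64×10^9)^(1/4).
T = 274 K.

T ≈ 274 K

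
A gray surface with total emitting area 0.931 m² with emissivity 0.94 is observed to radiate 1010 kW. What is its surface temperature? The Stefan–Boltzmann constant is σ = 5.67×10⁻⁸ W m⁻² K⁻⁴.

From P = εσAT⁴, T = (P / εσA)^(1/4) = (1.01×10^6 / (0.94 × 5.67×10⁻⁸ × 0.931))^(1/4).
T = (2.04×10^13)^(1/4) = 2120 K.

T ≈ 2120 K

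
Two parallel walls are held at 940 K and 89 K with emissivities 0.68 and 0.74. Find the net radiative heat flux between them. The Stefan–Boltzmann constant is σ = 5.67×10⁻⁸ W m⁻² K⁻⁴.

For two large parallel gray plates, q = σ(T₁⁴ − T₂⁴) / (1/ε₁ + 1/ε₂ − 1).
1/ε₁ + 1/ε₂ − 1 = 1/0.68 + 1/0.74 − 1 = 1.822.
T₁⁴ − T₂⁴ = 7.81×10^11 − 6.27×10^7 = 7.81×10^11 K⁴.
q = 5.67×10⁻⁸ × 7.81×10^11 / 1.822 = 24300 W/m².

q ≈ 24300 W/m²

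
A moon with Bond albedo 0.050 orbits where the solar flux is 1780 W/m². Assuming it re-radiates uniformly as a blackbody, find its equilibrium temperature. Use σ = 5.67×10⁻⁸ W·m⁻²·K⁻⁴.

Power absorbed = (1−a)S·πR²; power emitted = 4πR²σT⁴. Equating and cancelling πR²:
T = ((1−a)S / 4σ)^(1/4) = (1690 / (4 × 5.67×10⁻⁸))^(1/4) = (7.46×10^9)^(1/4).
T = 294 K.

T ≈ 294 K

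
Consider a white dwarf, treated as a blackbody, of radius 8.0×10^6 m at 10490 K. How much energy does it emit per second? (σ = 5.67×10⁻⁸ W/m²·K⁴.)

P ≈ 5.52×10^23 W

A = 4πr² = 4π × (8.0×10^6)² = 8.04×10^14 m².
P = σAT⁴ = 5.67×10⁻⁸ × 8.04×10^14 × (10490)⁴ = 5.67×10⁻⁸ × 8.04×10^14 × 1.21×10^16.
P = 5.52×10^23 W.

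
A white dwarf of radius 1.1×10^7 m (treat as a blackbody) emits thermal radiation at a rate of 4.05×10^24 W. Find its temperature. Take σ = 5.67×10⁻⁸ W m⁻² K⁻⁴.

T ≈ 14700 K

A = 4πr² = 4π × (1.1×10^7)² = 1.52×10^15 m².
From P = σAT⁴, T = (P / σA)^(1/4) = (4.05×10^24 / (5.67×10⁻⁸ × 1.52×10^15))^(1/4).
T = (4.70×10^16)^(1/4) = 14700 K.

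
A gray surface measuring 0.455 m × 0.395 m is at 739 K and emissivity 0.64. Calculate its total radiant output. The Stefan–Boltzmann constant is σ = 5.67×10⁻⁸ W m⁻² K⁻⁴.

A = 0.455 × 0.395 = 0.180 m².
Stefan–Boltzmann: P = εσAT⁴ = 0.64 × 5.67×10⁻⁸ × 0.180 × (739)⁴ = 0.64 × 5.67×10⁻⁸ × 0.180 × 2.98×10^11.
P = 1950 W.

P ≈ 1950 W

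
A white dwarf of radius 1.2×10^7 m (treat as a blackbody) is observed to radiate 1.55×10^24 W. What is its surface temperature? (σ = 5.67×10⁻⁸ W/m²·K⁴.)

T ≈ 11100 K

A = 4πr² = 4π × (1.2×10^7)² = 1.81×10^15 m².
From P = σAT⁴, T = (P / σA)^(1/4) = (1.55×10^24 / (5.67×10⁻⁸ × 1.81×10^15))^(1/4).
T = (1.51×10^16)^(1/4) = 11100 K.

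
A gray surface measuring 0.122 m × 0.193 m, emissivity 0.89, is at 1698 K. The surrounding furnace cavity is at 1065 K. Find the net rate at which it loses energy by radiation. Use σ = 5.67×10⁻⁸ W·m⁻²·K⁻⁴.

A = 0.122 × 0.193 = 0.0235 m².
Q = εσA(T⁴ − T_s⁴). T⁴ − T_s⁴ = (1698)⁴ − (1065)⁴ = 8.31×10^12 − 1.29×10^12 = 7.03×10^12 K⁴.
Q = 0.89 × 5.67×10⁻⁸ × 0.0235 × 7.03×10^12 = 8350 W.

Q ≈ 8350 W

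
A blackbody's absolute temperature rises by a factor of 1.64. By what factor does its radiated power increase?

factor ≈ 7.23

P ∝ T⁴, so the power scales as (1.64)⁴ = 7.23.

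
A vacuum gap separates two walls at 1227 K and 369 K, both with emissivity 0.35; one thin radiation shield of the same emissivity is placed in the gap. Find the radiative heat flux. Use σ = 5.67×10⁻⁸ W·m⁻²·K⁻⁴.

q ≈ 13500 W/m²

Each of the 2 gaps contributes resistance (2/ε − 1) = 2/0.35 − 1 = 4.714; total = 9.429.
q = σ(T₁⁴ − T₂⁴) / 9.429 = 5.67×10⁻⁸ × 2.25×10^12 / 9.429 = 13500 W/m².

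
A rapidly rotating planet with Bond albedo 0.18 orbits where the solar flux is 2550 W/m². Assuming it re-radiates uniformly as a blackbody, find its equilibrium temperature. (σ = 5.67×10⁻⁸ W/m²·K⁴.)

T ≈ 310 K

Power absorbed = (1−a)S·πR²; power emitted = 4πR²σT⁴. Equating and cancelling πR²:
T = ((1−a)S / 4σ)^(1/4) = (2090 / (4 × 5.67×10⁻⁸))^(1/4) = (9.22×10^9)^(1/4).
T = 310 K.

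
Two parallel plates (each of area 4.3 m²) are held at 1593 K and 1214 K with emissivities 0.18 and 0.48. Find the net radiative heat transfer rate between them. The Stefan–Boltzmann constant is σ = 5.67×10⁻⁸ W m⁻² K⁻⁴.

Q ≈ 1.57×10^5 W

For two large parallel gray plates, q = σ(T₁⁴ − T₂⁴) / (1/ε₁ + 1/ε₂ − 1).
1/ε₁ + 1/ε₂ − 1 = 1/0.18 + 1/0.48 − 1 = 6.639.
T₁⁴ − T₂⁴ = 6.44×10^12 − 2.17×10^12 = 4.27×10^12 K⁴.
q = 5.67×10⁻⁸ × 4.27×10^12 / 6.639 = 36400 W/m².
Q = q·A = 36400 × 4.3 = 1.57×10^5 W.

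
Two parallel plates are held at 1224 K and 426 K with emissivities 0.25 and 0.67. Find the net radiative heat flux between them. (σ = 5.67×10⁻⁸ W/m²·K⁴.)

For two large parallel gray plates, q = σ(T₁⁴ − T₂⁴) / (1/ε₁ + 1/ε₂ − 1).
1/ε₁ + 1/ε₂ − 1 = 1/0.25 + 1/0.67 − 1 = 4.493.
T₁⁴ − T₂⁴ = 2.24×10^12 − 3.29×10^10 = 2.21×10^12 K⁴.
q = 5.67×10⁻⁸ × 2.21×10^12 / 4.493 = 27900 W/m².

q ≈ 27900 W/m²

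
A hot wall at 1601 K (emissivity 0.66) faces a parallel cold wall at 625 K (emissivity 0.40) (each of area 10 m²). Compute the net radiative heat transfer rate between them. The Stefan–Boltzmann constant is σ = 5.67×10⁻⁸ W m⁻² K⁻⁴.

Q ≈ 1.21×10^6 W

For two large parallel gray plates, q = σ(T₁⁴ − T₂⁴) / (1/ε₁ + 1/ε₂ − 1).
1/ε₁ + 1/ε₂ − 1 = 1/0.66 + 1/0.40 − 1 = 3.015.
T₁⁴ − T₂⁴ = 6.57×10^12 − 1.53×10^11 = 6.42×10^12 K⁴.
q = 5.67×10⁻⁸ × 6.42×10^12 / 3.015 = 1.21×10^5 W/m².
Q = q·A = 1.21×10^5 × 10 = 1.21×10^6 W.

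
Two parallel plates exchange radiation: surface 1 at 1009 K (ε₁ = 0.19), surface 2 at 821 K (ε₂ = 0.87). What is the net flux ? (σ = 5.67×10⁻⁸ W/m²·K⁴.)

q ≈ 6100 W/m²

For two large parallel gray plates, q = σ(T₁⁴ − T₂⁴) / (1/ε₁ + 1/ε₂ − 1).
1/ε₁ + 1/ε₂ − 1 = 1/0.19 + 1/0.87 − 1 = 5.413.
T₁⁴ − T₂⁴ = 1.04×10^12 − 4.54×10^11 = 5.82×10^11 K⁴.
q = 5.67×10⁻⁸ × 5.82×10^11 / 5.413 = 6100 W/m².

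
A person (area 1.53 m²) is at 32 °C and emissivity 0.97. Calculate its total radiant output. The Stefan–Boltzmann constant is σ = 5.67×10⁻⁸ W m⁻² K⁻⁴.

P ≈ 728 W

32 °C = 305 K.
P = εσAT⁴ = 0.97 × 5.67×10⁻⁸ × 1.53 × (305)⁴ = 0.97 × 5.67×10⁻⁸ × 1.53 × 8.65×10^9.
P = 728 W.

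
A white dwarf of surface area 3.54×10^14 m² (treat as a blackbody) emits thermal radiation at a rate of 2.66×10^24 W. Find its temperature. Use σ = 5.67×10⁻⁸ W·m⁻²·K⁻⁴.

From P = σAT⁴, T = (P / σA)^(1/4) = (2.66×10^24 / (5.67×10⁻⁸ × 3.54×10^14))^(1/4).
T = (1.33×10^17)^(1/4) = 19100 K.

T ≈ 19100 K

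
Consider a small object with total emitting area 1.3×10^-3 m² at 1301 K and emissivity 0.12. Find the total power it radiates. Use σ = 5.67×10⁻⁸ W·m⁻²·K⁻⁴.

P ≈ 25.3 W

P = εσAT⁴ = 0.12 × 5.67×10⁻⁸ × 1.30×10^-3 × (1301)⁴ = 0.12 × 5.67×10⁻⁸ × 1.30×10^-3 × 2.86×10^12.
P = 25.3 W.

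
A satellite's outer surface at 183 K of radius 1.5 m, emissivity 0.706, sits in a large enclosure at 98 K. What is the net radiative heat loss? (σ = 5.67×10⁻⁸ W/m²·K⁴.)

A = 4πr² = 4π × (1.5)² = 28.3 m².
Q = εσA(T⁴ − T_s⁴). T⁴ − T_s⁴ = (183)⁴ − (98)⁴ = 1.12×10^9 − 9.22×10^7 = 1.03×10^9 K⁴.
Q = 0.706 × 5.67×10⁻⁸ × 28.3 × 1.03×10^9 = 1160 W.

Q ≈ 1160 W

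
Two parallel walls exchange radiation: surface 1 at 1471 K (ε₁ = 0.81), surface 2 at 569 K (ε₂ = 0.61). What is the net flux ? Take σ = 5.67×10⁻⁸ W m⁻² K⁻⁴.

For two large parallel gray plates, q = σ(T₁⁴ − T₂⁴) / (1/ε₁ + 1/ε₂ − 1).
1/ε₁ + 1/ε₂ − 1 = 1/0.81 + 1/0.61 − 1 = 1.874.
T₁⁴ − T₂⁴ = 4.68×10^12 − 1.05×10^11 = 4.58×10^12 K⁴.
q = 5.67×10⁻⁸ × 4.58×10^12 / 1.874 = 1.39×10^5 W/m².

q ≈ 1.39×10^5 W/m²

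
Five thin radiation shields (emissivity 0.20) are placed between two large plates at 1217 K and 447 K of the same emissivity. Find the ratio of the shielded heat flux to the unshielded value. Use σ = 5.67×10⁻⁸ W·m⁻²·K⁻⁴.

ratio ≈ 0.167

With N identical shields there are N+1 = 6 gaps in series, each with the same radiative resistance, so the flux falls to 1/(N+1) of its unshielded value.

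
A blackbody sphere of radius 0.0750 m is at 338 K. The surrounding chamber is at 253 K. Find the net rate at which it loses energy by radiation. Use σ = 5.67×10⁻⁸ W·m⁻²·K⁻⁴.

Q ≈ 35.9 W

A = 4πr² = 4π × (0.0750)² = 0.0707 m².
Q = σA(T⁴ − T_s⁴). T⁴ − T_s⁴ = (338)⁴ − (253)⁴ = 1.31×10^10 − 4.10×10^9 = 8.95×10^9 K⁴.
Q = 5.67×10⁻⁸ × 0.0707 × 8.95×10^9 = 35.9 W.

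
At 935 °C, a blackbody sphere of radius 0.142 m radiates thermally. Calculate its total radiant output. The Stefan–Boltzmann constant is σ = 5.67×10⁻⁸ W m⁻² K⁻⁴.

P ≈ 30600 W

A = 4πr² = 4π × (0.142)² = 0.253 m².
935 °C = 1208 K.
P = σAT⁴ = 5.67×10⁻⁸ × 0.253 × (1208)⁴ = 5.67×10⁻⁸ × 0.253 × 2.13×10^12.
P = 30600 W.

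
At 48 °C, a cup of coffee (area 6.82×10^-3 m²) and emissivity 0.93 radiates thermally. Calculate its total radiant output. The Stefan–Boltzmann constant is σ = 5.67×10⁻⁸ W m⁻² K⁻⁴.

P ≈ 3.82 W

48 °C = 321 K.
Stefan–Boltzmann: P = εσAT⁴ = 0.93 × 5.67×10⁻⁸ × 6.82×10^-3 × (321)⁴ = 0.93 × 5.67×10⁻⁸ × 6.82×10^-3 × 1.06×10^10.
P = 3.82 W.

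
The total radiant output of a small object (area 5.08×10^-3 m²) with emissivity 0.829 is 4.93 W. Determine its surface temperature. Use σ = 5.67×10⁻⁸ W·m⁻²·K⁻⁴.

T ≈ 379 K

From P = εσAT⁴, T = (P / εσA)^(1/4) = (4.93 / (0.829 × 5.67×10⁻⁸ × 5.08×10^-3))^(1/4).
T = (2.06×10^10)^(1/4) = 379 K.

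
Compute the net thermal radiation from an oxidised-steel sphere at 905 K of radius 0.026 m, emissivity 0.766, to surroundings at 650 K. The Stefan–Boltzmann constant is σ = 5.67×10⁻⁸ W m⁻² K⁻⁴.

Q ≈ 182 W

A = 4πr² = 4π × (0.026)² = 8.49×10^-3 m².
Q = εσA(T⁴ − T_s⁴). T⁴ − T_s⁴ = (905)⁴ − (650)⁴ = 6.71×10^11 − 1.79×10^11 = 4.92×10^11 K⁴.
Q = 0.766 × 5.67×10⁻⁸ × 8.49×10^-3 × 4.92×10^11 = 182 W.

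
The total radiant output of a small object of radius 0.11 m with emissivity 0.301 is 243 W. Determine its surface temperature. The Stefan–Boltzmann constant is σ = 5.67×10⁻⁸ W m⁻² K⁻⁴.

T ≈ 553 K

A = 4πr² = 4π × (0.11)² = 0.152 m².
From P = εσAT⁴, T = (P / εσA)^(1/4) = (243 / (0.301 × 5.67×10⁻⁸ × 0.152))^(1/4).
T = (9.36×10^10)^(1/4) = 553 K.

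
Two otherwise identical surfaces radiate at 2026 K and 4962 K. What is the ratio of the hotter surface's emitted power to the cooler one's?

ratio ≈ 36.0

P ∝ T⁴, so the ratio is (4962/2026)⁴ = (2.449)⁴ = 36.0.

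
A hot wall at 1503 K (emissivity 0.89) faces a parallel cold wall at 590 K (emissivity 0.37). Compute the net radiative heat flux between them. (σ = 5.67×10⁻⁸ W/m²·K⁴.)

For two large parallel gray plates, q = σ(T₁⁴ − T₂⁴) / (1/ε₁ + 1/ε₂ − 1).
1/ε₁ + 1/ε₂ − 1 = 1/0.89 + 1/0.37 − 1 = 2.826.
T₁⁴ − T₂⁴ = 5.10×10^12 − 1.21×10^11 = 4.98×10^12 K⁴.
q = 5.67×10⁻⁸ × 4.98×10^12 / 2.826 = 99900 W/m².

q ≈ 99900 W/m²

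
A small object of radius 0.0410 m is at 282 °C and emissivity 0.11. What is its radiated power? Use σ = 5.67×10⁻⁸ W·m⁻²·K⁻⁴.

A = 4πr² = 4π × (0.0410)² = 0.0211 m².
282 °C = 555 K.
Stefan–Boltzmann: P = εσAT⁴ = 0.11 × 5.67×10⁻⁸ × 0.0211 × (555)⁴ = 0.11 × 5.67×10⁻⁸ × 0.0211 × 9.49×10^10.
P = 12.5 W.

P ≈ 12.5 W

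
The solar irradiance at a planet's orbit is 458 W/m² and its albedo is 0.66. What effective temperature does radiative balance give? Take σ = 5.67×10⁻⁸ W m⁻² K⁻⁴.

T ≈ 162 K

Power absorbed = (1−a)S·πR²; power emitted = 4πR²σT⁴. Equating and cancelling πR²:
T = ((1−a)S / 4σ)^(1/4) = (156 / (4 × 5.67×10⁻⁸))^(1/4) = (6.87×10^8)^(1/4).
T = 162 K.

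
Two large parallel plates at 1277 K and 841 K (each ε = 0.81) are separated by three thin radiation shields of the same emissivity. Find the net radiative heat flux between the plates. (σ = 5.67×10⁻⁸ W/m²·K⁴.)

Each of the 4 gaps contributes resistance (2/ε − 1) = 2/0.81 − 1 = 1.469; total = 5.877.
q = σ(T₁⁴ − T₂⁴) / 5.877 = 5.67×10⁻⁸ × 2.16×10^12 / 5.877 = 20800 W/m².

q ≈ 20800 W/m²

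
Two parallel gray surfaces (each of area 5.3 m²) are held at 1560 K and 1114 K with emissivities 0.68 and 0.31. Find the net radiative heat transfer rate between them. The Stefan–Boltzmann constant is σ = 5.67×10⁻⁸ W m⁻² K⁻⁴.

Q ≈ 3.56×10^5 W

For two large parallel gray plates, q = σ(T₁⁴ − T₂⁴) / (1/ε₁ + 1/ε₂ − 1).
1/ε₁ + 1/ε₂ − 1 = 1/0.68 + 1/0.31 − 1 = 3.696.
T₁⁴ − T₂⁴ = 5.92×10^12 − 1.54×10^12 = 4.38×10^12 K⁴.
q = 5.67×10⁻⁸ × 4.38×10^12 / 3.696 = 67200 W/m².
Q = q·A = 67200 × 5.3 = 3.56×10^5 W.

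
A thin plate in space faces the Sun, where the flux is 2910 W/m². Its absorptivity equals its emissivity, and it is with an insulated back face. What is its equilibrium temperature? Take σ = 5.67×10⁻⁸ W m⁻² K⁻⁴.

Absorbed flux αS = emitted flux εσT⁴ (one radiating face); with α = ε, T = (S/σ)^(1/4).
T = (2910 / 5.67×10⁻⁸)^(1/4) = (5.13×10^10)^(1/4).
T = 476 K.

T ≈ 476 K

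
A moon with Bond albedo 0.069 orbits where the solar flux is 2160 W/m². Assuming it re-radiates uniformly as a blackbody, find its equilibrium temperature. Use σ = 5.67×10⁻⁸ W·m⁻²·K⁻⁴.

Power absorbed = (1−a)S·πR²; power emitted = 4πR²σT⁴. Equating and cancelling πR²:
T = ((1−a)S / 4σ)^(1/4) = (2010 / (4 × 5.67×10⁻⁸))^(1/4) = (8.87×10^9)^(1/4).
T = 307 K.

T ≈ 307 K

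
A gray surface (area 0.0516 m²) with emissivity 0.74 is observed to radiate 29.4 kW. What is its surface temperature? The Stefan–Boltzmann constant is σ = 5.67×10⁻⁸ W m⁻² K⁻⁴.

T ≈ 1920 K

From P = εσAT⁴, T = (P / εσA)^(1/4) = (29400 / (0.74 × 5.67×10⁻⁸ × 0.0516))^(1/4).
T = (1.36×10^13)^(1/4) = 1920 K.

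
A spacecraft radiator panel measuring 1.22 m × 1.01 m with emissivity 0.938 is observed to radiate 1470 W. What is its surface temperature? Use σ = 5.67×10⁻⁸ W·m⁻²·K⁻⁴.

T ≈ 387 K

A = 1.22 × 1.01 = 1.23 m².
From P = εσAT⁴, T = (P / εσA)^(1/4) = (1470 / (0.938 × 5.67×10⁻⁸ × 1.23))^(1/4).
T = (2.24×10^10)^(1/4) = 387 K.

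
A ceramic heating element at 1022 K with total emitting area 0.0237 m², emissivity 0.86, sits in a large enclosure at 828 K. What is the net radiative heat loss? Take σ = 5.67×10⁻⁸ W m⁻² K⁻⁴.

Q = εσA(T⁴ − T_s⁴). T⁴ − T_s⁴ = (1022)⁴ − (828)⁴ = 1.09×10^12 − 4.70×10^11 = 6.21×10^11 K⁴.
Q = 0.86 × 5.67×10⁻⁸ × 0.0237 × 6.21×10^11 = 718 W.

Q ≈ 718 W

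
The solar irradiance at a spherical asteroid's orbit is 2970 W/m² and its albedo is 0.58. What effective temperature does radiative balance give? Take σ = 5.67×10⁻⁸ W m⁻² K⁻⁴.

T ≈ 272 K

Power absorbed = (1−a)S·πR²; power emitted = 4πR²σT⁴. Equating and cancelling πR²:
T = ((1−a)S / 4σ)^(1/4) = (1250 / (4 × 5.67×10⁻⁸))^(1/4) = (5.50×10^9)^(1/4).
T = 272 K.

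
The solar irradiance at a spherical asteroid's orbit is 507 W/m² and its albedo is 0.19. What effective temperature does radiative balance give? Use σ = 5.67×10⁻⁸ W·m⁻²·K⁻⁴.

T ≈ 206 K

Power absorbed = (1−a)S·πR²; power emitted = 4πR²σT⁴. Equating and cancelling πR²:
T = ((1−a)S / 4σ)^(1/4) = (411 / (4 × 5.67×10⁻⁸))^(1/4) = (1.81×10^9)^(1/4).
T = 206 K.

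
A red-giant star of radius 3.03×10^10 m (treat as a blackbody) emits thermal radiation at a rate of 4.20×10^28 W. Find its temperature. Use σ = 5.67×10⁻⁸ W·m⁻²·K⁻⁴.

T ≈ 2830 K

A = 4πr² = 4π × (3.03×10^10)² = 1.15×10^22 m².
From P = σAT⁴, T = (P / σA)^(1/4) = (4.20×10^28 / (5.67×10⁻⁸ × 1.15×10^22))^(1/4).
T = (6.42×10^13)^(1/4) = 2830 K.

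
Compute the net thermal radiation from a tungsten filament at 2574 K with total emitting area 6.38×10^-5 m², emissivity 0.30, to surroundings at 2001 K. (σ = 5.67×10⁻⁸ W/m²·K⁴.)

Q = εσA(T⁴ − T_s⁴). T⁴ − T_s⁴ = (2574)⁴ − (2001)⁴ = 4.39×10^13 − 1.60×10^13 = 2.79×10^13 K⁴.
Q = 0.30 × 5.67×10⁻⁸ × 6.38×10^-5 × 2.79×10^13 = 30.2 W.

Q ≈ 30.2 W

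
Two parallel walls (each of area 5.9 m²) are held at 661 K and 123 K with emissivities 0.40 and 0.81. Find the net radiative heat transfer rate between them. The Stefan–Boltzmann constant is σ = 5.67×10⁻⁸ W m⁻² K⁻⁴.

Q ≈ 23300 W

For two large parallel gray plates, q = σ(T₁⁴ − T₂⁴) / (1/ε₁ + 1/ε₂ − 1).
1/ε₁ + 1/ε₂ − 1 = 1/0.40 + 1/0.81 − 1 = 2.735.
T₁⁴ − T₂⁴ = 1.91×10^11 − 2.29×10^8 = 1.91×10^11 K⁴.
q = 5.67×10⁻⁸ × 1.91×10^11 / 2.735 = 3950 W/m².
Q = q·A = 3950 × 5.9 = 23300 W.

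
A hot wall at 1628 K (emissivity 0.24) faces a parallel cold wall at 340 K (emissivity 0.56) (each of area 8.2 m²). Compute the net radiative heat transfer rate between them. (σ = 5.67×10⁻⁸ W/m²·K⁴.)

For two large parallel gray plates, q = σ(T₁⁴ − T₂⁴) / (1/ε₁ + 1/ε₂ − 1).
1/ε₁ + 1/ε₂ − 1 = 1/0.24 + 1/0.56 − 1 = 4.952.
T₁⁴ − T₂⁴ = 7.02×10^12 − 1.34×10^10 = 7.01×10^12 K⁴.
q = 5.67×10⁻⁸ × 7.01×10^12 / 4.952 = 80300 W/m².
Q = q·A = 80300 × 8.2 = 6.58×10^5 W.

Q ≈ 6.58×10^5 W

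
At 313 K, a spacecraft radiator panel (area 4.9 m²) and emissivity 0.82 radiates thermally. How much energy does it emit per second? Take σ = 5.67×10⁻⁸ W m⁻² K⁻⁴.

Stefan–Boltzmann: P = εσAT⁴ = 0.82 × 5.67×10⁻⁸ × 4.90 × (313)⁴ = 0.82 × 5.67×10⁻⁸ × 4.90 × 9.60×10^9.
P = 2190 W.

P ≈ 2190 W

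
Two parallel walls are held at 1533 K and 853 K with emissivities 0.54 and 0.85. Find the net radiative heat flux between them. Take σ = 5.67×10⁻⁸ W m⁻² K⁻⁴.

q ≈ 1.40×10^5 W/m²

For two large parallel gray plates, q = σ(T₁⁴ − T₂⁴) / (1/ε₁ + 1/ε₂ − 1).
1/ε₁ + 1/ε₂ − 1 = 1/0.54 + 1/0.85 − 1 = 2.028.
T₁⁴ − T₂⁴ = 5.52×10^12 − 5.29×10^11 = 4.99×10^12 K⁴.
q = 5.67×10⁻⁸ × 4.99×10^12 / 2.028 = 1.40×10^5 W/m².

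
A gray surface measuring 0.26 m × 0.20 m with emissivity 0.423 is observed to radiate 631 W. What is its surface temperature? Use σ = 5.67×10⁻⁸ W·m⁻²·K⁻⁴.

A = 0.26 × 0.20 = 0.0520 m².
From P = εσAT⁴, T = (P / εσA)^(1/4) = (631 / (0.423 × 5.67×10⁻⁸ × 0.0520))^(1/4).
T = (5.06×10^11)^(1/4) = 843 K.

T ≈ 843 K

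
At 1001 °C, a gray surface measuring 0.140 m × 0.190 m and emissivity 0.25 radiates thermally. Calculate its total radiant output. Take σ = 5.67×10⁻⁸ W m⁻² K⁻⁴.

P ≈ 993 W

A = 0.140 × 0.190 = 0.0266 m².
1001 °C = 1274 K.
P = εσAT⁴ = 0.25 × 5.67×10⁻⁸ × 0.0266 × (1274)⁴ = 0.25 × 5.67×10⁻⁸ × 0.0266 × 2.63×10^12.
P = 993 W.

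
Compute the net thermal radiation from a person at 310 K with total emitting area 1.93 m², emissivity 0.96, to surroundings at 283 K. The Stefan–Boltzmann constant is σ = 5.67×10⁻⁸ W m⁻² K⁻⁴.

Q = εσA(T⁴ − T_s⁴). T⁴ − T_s⁴ = (310)⁴ − (283)⁴ = 9.24×10^9 − 6.41×10^9 = 2.82×10^9 K⁴.
Q = 0.96 × 5.67×10⁻⁸ × 1.93 × 2.82×10^9 = 296 W.

Q ≈ 296 W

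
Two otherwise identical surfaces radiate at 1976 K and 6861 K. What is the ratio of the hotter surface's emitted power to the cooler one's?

P ∝ T⁴, so the ratio is (6861/1976)⁴ = (3.472)⁴ = 145.

ratio ≈ 145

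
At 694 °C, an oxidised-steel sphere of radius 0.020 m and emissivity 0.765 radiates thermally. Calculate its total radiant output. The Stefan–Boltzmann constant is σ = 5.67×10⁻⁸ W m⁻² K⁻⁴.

A = 4πr² = 4π × (0.020)² = 5.03×10^-3 m².
694 °C = 967 K.
Stefan–Boltzmann: P = εσAT⁴ = 0.765 × 5.67×10⁻⁸ × 5.03×10^-3 × (967)⁴ = 0.765 × 5.67×10⁻⁸ × 5.03×10^-3 × 8.74×10^11.
P = 191 W.

P ≈ 191 W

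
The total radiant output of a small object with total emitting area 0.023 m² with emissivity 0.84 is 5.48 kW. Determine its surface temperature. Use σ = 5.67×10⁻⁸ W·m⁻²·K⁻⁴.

T ≈ 1500 K

From P = εσAT⁴, T = (P / εσA)^(1/4) = (5480 / (0.84 × 5.67×10⁻⁸ × 0.0230))^(1/4).
T = (5.00×10^12)^(1/4) = 1500 K.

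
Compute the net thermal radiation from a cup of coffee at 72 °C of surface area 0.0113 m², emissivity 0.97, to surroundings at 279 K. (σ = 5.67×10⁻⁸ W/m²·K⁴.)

Q ≈ 5.04 W

Convert: 72 °C = 345 K.
Q = εσA(T⁴ − T_s⁴). T⁴ − T_s⁴ = (345)⁴ − (279)⁴ = 1.42×10^10 − 6.06×10^9 = 8.11×10^9 K⁴.
Q = 0.97 × 5.67×10⁻⁸ × 0.0113 × 8.11×10^9 = 5.04 W.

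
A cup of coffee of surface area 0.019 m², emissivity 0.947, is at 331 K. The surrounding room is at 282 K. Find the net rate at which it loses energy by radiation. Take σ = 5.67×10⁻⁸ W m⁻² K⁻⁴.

Q ≈ 5.79 W

Q = εσA(T⁴ − T_s⁴). T⁴ − T_s⁴ = (331)⁴ − (282)⁴ = 1.20×10^10 − 6.32×10^9 = 5.68×10^9 K⁴.
Q = 0.947 × 5.67×10⁻⁸ × 0.0190 × 5.68×10^9 = 5.79 W.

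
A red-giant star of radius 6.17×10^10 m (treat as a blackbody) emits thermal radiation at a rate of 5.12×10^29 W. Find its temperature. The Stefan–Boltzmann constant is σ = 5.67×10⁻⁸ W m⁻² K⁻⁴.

T ≈ 3710 K

A = 4πr² = 4π × (6.17×10^10)² = 4.78×10^22 m².
From P = σAT⁴, T = (P / σA)^(1/4) = (5.12×10^29 / (5.67×10⁻⁸ × 4.78×10^22))^(1/4).
T = (1.89×10^14)^(1/4) = 3710 K.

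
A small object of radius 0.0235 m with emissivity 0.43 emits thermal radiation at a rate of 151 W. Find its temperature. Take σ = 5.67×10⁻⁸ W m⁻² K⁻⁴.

A = 4πr² = 4π × (0.0235)² = 6.94×10^-3 m².
From P = εσAT⁴, T = (P / εσA)^(1/4) = (151 / (0.43 × 5.67×10⁻⁸ × 6.94×10^-3))^(1/4).
T = (8.92×10^11)^(1/4) = 972 K.

T ≈ 972 K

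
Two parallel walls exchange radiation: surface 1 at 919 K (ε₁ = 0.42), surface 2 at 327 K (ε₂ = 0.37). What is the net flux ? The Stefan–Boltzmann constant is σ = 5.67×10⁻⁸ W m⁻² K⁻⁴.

For two large parallel gray plates, q = σ(T₁⁴ − T₂⁴) / (1/ε₁ + 1/ε₂ − 1).
1/ε₁ + 1/ε₂ − 1 = 1/0.42 + 1/0.37 − 1 = 4.084.
T₁⁴ − T₂⁴ = 7.13×10^11 − 1.14×10^10 = 7.02×10^11 K⁴.
q = 5.67×10⁻⁸ × 7.02×10^11 / 4.084 = 9740 W/m².

q ≈ 9740 W/m²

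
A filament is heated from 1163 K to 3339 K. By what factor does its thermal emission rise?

ratio ≈ 67.9

P ∝ T⁴, so the ratio is (3339/1163)⁴ = (2.871)⁴ = 67.9.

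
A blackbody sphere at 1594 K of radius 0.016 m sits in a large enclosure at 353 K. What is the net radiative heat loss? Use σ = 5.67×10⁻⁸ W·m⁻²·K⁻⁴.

A = 4πr² = 4π × (0.016)² = 3.22×10^-3 m².
Q = σA(T⁴ − T_s⁴). T⁴ − T_s⁴ = (1594)⁴ − (353)⁴ = 6.46×10^12 − 1.55×10^10 = 6.44×10^12 K⁴.
Q = 5.67×10⁻⁸ × 3.22×10^-3 × 6.44×10^12 = 1170 W.

Q ≈ 1170 W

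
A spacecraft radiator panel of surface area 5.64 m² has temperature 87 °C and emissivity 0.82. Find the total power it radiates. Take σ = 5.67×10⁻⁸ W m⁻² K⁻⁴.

P ≈ 4400 W

87 °C = 360 K.
Stefan–Boltzmann: P = εσAT⁴ = 0.82 × 5.67×10⁻⁸ × 5.64 × (360)⁴ = 0.82 × 5.67×10⁻⁸ × 5.64 × 1.68×10^10.
P = 4400 W.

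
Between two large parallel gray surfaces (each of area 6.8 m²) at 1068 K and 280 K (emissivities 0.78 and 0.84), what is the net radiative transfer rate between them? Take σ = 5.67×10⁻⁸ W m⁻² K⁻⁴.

For two large parallel gray plates, q = σ(T₁⁴ − T₂⁴) / (1/ε₁ + 1/ε₂ − 1).
1/ε₁ + 1/ε₂ − 1 = 1/0.78 + 1/0.84 − 1 = 1.473.
T₁⁴ − T₂⁴ = 1.30×10^12 − 6.15×10^9 = 1.29×10^12 K⁴.
q = 5.67×10⁻⁸ × 1.29×10^12 / 1.473 = 49900 W/m².
Q = q·A = 49900 × 6.8 = 3.39×10^5 W.

Q ≈ 3.39×10^5 W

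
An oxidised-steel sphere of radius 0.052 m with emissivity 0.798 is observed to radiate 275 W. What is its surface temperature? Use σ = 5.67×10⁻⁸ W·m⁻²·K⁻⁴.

A = 4πr² = 4π × (0.052)² = 0.0340 m².
From P = εσAT⁴, T = (P / εσA)^(1/4) = (275 / (0.798 × 5.67×10⁻⁸ × 0.0340))^(1/4).
T = (1.79×10^11)^(1/4) = 650 K.

T ≈ 650 K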